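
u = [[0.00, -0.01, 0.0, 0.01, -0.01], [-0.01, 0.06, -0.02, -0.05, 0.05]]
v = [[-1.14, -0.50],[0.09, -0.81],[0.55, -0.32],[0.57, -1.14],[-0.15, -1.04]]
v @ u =[[0.00, -0.02, 0.01, 0.01, -0.01], [0.01, -0.05, 0.02, 0.04, -0.04], [0.0, -0.02, 0.01, 0.02, -0.02], [0.01, -0.07, 0.02, 0.06, -0.06], [0.01, -0.06, 0.02, 0.05, -0.05]]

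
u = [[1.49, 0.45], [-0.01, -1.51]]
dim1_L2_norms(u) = [1.56, 1.51]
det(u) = -2.25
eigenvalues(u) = [1.49, -1.51]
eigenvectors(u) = [[1.00, -0.15], [-0.0, 0.99]]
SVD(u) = [[-0.74, 0.67],[0.67, 0.74]] @ diag([1.746264781324205, 1.2858302039953515]) @ [[-0.64,-0.77], [0.77,-0.64]]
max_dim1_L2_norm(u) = 1.56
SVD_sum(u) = [[0.83, 1.00], [-0.75, -0.9]] + [[0.66, -0.55], [0.74, -0.61]]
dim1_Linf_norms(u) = [1.49, 1.51]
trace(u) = -0.02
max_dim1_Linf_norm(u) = 1.51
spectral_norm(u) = 1.75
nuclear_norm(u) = 3.03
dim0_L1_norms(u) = [1.5, 1.96]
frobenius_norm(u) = 2.17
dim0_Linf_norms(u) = [1.49, 1.51]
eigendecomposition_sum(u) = [[1.49, 0.22], [-0.00, -0.0]] + [[0.0, 0.23], [-0.01, -1.51]]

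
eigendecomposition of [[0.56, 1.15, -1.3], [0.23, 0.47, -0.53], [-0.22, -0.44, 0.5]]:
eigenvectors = [[-0.87, -0.9, 0.12],[-0.36, -0.06, 0.72],[0.34, -0.44, 0.69]]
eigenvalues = [1.53, -0.01, 0.0]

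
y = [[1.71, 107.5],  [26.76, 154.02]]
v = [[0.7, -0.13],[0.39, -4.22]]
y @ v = [[43.12, -453.87], [78.8, -653.44]]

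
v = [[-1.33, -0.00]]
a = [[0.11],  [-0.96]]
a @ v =[[-0.15, 0.0], [1.28, 0.0]]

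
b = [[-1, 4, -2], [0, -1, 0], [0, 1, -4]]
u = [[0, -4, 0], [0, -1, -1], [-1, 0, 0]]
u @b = [[0, 4, 0], [0, 0, 4], [1, -4, 2]]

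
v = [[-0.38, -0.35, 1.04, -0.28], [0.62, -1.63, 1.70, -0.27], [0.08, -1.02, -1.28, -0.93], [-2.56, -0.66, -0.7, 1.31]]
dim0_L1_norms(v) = [3.64, 3.66, 4.72, 2.79]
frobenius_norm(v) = 4.49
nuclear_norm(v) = 8.13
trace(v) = -1.98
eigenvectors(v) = [[-0.17+0.00j, -0.67+0.00j, -0.34+0.03j, (-0.34-0.03j)],[(-0.19+0j), 0.36+0.00j, -0.61+0.00j, (-0.61-0j)],[(-0.21+0j), (0.31+0j), 0.05-0.59j, (0.05+0.59j)],[0.94+0.00j, (-0.57+0j), -0.29-0.27j, -0.29+0.27j]]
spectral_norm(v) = 3.21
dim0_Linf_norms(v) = [2.56, 1.63, 1.7, 1.31]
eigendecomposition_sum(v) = [[0.30-0.00j,(-0.02-0j),0.15+0.00j,-0.29-0.00j], [(0.34-0j),(-0.02-0j),(0.17+0j),(-0.33-0j)], [(0.37-0j),-0.02-0.00j,0.18+0.00j,(-0.35-0j)], [-1.68+0.00j,0.10+0.00j,-0.81+0.00j,(1.6+0j)]] + [[-0.67+0.00j, 0.39-0.00j, -0.02+0.00j, (-0.04+0j)], [(0.36-0j), (-0.21+0j), 0.01-0.00j, (0.02-0j)], [(0.31-0j), (-0.18+0j), 0.01-0.00j, (0.02-0j)], [(-0.57+0j), 0.33-0.00j, -0.01+0.00j, -0.04+0.00j]] + [[-0.01+0.17j, (-0.36+0.31j), 0.46+0.34j, 0.03+0.17j], [-0.04+0.31j, (-0.7+0.49j), (0.76+0.69j), 0.02+0.31j], [(-0.3-0.07j), (-0.41-0.72j), -0.73+0.68j, -0.30-0.01j], [-0.15+0.13j, (-0.54-0.07j), 0.06+0.66j, -0.13+0.15j]] + [[(-0.01-0.17j), (-0.36-0.31j), 0.46-0.34j, (0.03-0.17j)], [(-0.04-0.31j), -0.70-0.49j, (0.76-0.69j), 0.02-0.31j], [(-0.3+0.07j), -0.41+0.72j, (-0.73-0.68j), (-0.3+0.01j)], [-0.15-0.13j, -0.54+0.07j, 0.06-0.66j, -0.13-0.15j]]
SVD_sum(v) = [[0.27, -0.02, 0.17, -0.14],[1.18, -0.09, 0.75, -0.6],[-0.11, 0.01, -0.07, 0.06],[-2.16, 0.16, -1.39, 1.1]] + [[-0.37,-0.62,0.65,0.19], [-0.69,-1.17,1.22,0.35], [0.15,0.25,-0.27,-0.08], [-0.43,-0.73,0.76,0.22]] + [[-0.01, 0.14, 0.10, 0.09],  [0.02, -0.31, -0.23, -0.19],  [0.10, -1.32, -0.97, -0.83],  [0.01, -0.08, -0.06, -0.05]] + [[-0.27,0.16,0.11,-0.41], [0.11,-0.07,-0.05,0.17], [-0.06,0.03,0.02,-0.09], [0.03,-0.02,-0.01,0.05]]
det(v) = -8.73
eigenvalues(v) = [(2.06+0j), (-0.91+0j), (-1.57+1.49j), (-1.57-1.49j)]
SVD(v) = [[0.11, -0.41, -0.1, 0.90], [0.47, -0.76, 0.23, -0.38], [-0.05, 0.17, 0.97, 0.19], [-0.87, -0.47, 0.06, -0.1]] @ diag([3.2104287976220487, 2.436256172829358, 1.8939252193979959, 0.5893641141757375]) @ [[0.77,-0.06,0.50,-0.39], [0.37,0.63,-0.66,-0.19], [0.05,-0.72,-0.53,-0.45], [-0.51,0.29,0.21,-0.78]]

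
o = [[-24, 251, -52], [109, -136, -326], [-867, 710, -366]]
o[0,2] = -52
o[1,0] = 109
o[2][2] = -366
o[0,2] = -52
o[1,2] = -326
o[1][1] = -136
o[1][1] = -136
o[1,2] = -326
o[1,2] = -326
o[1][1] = -136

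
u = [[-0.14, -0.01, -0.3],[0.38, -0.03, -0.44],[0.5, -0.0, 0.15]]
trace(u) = -0.02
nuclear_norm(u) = 1.20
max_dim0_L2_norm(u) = 0.64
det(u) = -0.00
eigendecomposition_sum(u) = [[-0.07+0.19j, (-0-0j), -0.15+0.00j], [(0.18+0.39j), -0.01+0.00j, (-0.23+0.23j)], [(0.25-0.01j), -0.00+0.01j, (0.08+0.17j)]] + [[(-0.07-0.19j), -0.00+0.00j, -0.15-0.00j], [0.18-0.39j, -0.01-0.00j, (-0.23-0.23j)], [0.25+0.01j, (-0-0.01j), (0.08-0.17j)]] + [[0j, -0.00-0.00j, -0j], [0.02+0.00j, -0.01-0.00j, (0.01-0j)], [-0.00-0.00j, 0j, (-0+0j)]]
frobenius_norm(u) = 0.85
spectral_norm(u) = 0.66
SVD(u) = [[-0.03, -0.62, 0.79], [0.78, -0.50, -0.37], [0.62, 0.61, 0.50]] @ diag([0.6589990139686568, 0.5355469961484055, 0.0031168100291612565]) @ [[0.93, -0.04, -0.37], [0.37, 0.04, 0.93], [0.02, 1.00, -0.05]]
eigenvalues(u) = [(-0.01+0.36j), (-0.01-0.36j), (-0.01+0j)]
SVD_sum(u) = [[-0.02, 0.0, 0.01], [0.48, -0.02, -0.19], [0.38, -0.01, -0.15]] + [[-0.12, -0.01, -0.31],[-0.1, -0.01, -0.25],[0.12, 0.01, 0.30]] + [[0.00, 0.0, -0.0], [-0.00, -0.0, 0.00], [0.00, 0.0, -0.00]]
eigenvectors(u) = [[-0.26-0.27j, (-0.26+0.27j), -0.01+0.00j], [(-0.8+0j), (-0.8-0j), (-1+0j)], [(-0.18+0.43j), -0.18-0.43j, (0.04+0j)]]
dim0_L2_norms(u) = [0.64, 0.03, 0.55]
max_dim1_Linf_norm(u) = 0.5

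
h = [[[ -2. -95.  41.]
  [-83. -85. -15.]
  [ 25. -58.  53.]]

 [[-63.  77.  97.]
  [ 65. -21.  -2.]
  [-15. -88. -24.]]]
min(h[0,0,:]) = -95.0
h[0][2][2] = 53.0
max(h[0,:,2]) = 53.0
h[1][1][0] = 65.0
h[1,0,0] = -63.0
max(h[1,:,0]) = 65.0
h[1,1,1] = -21.0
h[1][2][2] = -24.0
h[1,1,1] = -21.0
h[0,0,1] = -95.0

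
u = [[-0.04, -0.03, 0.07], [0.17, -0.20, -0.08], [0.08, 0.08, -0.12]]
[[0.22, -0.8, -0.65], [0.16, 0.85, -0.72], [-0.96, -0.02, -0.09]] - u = [[0.26, -0.77, -0.72], [-0.01, 1.05, -0.64], [-1.04, -0.10, 0.03]]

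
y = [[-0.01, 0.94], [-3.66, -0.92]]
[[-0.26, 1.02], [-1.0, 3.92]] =y @ [[0.34, -1.34],[-0.27, 1.07]]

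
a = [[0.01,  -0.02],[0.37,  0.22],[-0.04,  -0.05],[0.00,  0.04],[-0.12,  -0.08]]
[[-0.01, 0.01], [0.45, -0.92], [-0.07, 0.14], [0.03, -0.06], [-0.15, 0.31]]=a @[[0.80, -1.62], [0.72, -1.46]]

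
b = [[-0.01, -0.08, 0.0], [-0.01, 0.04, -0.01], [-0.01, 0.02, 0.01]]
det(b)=-0.000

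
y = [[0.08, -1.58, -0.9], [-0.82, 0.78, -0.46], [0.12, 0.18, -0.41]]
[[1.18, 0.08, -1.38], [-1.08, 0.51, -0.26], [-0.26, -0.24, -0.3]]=y@[[0.28, -0.95, 0.13],[-0.91, -0.22, 0.35],[0.31, 0.21, 0.93]]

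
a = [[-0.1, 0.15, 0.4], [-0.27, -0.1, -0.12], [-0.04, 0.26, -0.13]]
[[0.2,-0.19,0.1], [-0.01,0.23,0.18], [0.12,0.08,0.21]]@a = [[0.03, 0.08, 0.09], [-0.07, 0.02, -0.06], [-0.04, 0.06, 0.01]]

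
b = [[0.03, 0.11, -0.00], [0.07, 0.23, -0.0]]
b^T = [[0.03, 0.07], [0.11, 0.23], [-0.0, -0.00]]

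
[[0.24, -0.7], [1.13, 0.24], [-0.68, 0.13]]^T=[[0.24, 1.13, -0.68], [-0.7, 0.24, 0.13]]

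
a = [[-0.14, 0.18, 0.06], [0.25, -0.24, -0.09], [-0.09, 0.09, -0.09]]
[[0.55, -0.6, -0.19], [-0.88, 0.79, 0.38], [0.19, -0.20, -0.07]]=a @ [[-2.10, -0.26, 1.86], [1.1, -3.25, 0.54], [1.04, -0.82, -0.49]]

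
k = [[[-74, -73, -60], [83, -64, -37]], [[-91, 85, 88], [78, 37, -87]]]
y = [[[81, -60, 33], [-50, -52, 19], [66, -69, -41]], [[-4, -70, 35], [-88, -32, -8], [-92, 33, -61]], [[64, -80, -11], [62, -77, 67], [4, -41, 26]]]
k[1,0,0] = -91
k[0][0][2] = -60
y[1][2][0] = -92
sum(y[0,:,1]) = -181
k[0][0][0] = -74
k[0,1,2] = -37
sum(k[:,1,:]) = 10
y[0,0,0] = 81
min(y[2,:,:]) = -80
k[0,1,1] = -64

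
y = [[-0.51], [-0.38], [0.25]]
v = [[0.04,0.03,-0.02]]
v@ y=[[-0.04]]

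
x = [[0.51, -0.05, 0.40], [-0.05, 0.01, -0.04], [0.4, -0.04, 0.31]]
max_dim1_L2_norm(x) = 0.65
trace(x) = 0.83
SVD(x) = [[-0.79,-0.12,-0.61], [0.08,-0.99,0.10], [-0.61,0.03,0.79]] @ diag([0.8273262214188002, 0.0050617253232395475, 0.0023879467420395376]) @ [[-0.79, 0.08, -0.61],[-0.12, -0.99, 0.03],[0.61, -0.10, -0.79]]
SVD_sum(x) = [[0.51,  -0.05,  0.4], [-0.05,  0.01,  -0.04], [0.40,  -0.04,  0.31]] + [[0.00,  0.00,  -0.00], [0.00,  0.0,  -0.0], [-0.00,  -0.0,  0.00]] + [[-0.00, 0.0, 0.0],  [0.0, -0.00, -0.0],  [0.00, -0.0, -0.00]]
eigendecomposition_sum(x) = [[0.51, -0.05, 0.40], [-0.05, 0.01, -0.04], [0.40, -0.04, 0.31]] + [[-0.0, 0.00, 0.00], [0.00, -0.0, -0.0], [0.0, -0.00, -0.00]] + [[0.0, 0.00, -0.00], [0.00, 0.00, -0.0], [-0.00, -0.0, 0.00]]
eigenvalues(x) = [0.83, -0.0, 0.01]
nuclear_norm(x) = 0.83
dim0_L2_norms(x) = [0.65, 0.06, 0.51]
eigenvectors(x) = [[-0.79, 0.61, 0.12], [0.08, -0.1, 0.99], [-0.61, -0.79, -0.03]]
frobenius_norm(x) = 0.83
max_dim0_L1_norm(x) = 0.96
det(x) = -0.00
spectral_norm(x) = 0.83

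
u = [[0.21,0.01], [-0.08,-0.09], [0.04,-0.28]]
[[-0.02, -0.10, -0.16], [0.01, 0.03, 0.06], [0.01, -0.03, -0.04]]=u@[[-0.09, -0.46, -0.77], [-0.04, 0.03, 0.02]]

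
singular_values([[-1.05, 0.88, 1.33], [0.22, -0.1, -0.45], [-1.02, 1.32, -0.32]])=[2.29, 1.24, 0.02]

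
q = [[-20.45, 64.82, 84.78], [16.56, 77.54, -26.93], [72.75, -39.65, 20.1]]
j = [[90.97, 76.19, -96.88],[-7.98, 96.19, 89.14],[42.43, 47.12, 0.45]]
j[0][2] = -96.88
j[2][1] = 47.12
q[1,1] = 77.54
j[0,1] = 76.19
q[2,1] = -39.65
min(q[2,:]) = -39.65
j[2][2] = 0.45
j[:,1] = [76.19, 96.19, 47.12]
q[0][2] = 84.78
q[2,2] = 20.1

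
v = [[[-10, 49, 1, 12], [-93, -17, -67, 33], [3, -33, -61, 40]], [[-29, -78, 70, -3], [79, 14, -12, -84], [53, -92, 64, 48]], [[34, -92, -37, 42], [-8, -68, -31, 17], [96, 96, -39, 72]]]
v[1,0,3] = -3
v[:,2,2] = [-61, 64, -39]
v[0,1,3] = 33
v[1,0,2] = 70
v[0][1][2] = -67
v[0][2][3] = 40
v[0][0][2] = 1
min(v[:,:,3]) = -84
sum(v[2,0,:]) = -53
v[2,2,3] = 72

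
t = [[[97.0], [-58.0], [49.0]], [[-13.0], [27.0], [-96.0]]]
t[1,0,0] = -13.0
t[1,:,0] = [-13.0, 27.0, -96.0]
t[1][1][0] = 27.0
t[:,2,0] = [49.0, -96.0]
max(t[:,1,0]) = 27.0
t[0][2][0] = 49.0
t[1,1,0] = 27.0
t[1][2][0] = -96.0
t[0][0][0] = 97.0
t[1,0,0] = -13.0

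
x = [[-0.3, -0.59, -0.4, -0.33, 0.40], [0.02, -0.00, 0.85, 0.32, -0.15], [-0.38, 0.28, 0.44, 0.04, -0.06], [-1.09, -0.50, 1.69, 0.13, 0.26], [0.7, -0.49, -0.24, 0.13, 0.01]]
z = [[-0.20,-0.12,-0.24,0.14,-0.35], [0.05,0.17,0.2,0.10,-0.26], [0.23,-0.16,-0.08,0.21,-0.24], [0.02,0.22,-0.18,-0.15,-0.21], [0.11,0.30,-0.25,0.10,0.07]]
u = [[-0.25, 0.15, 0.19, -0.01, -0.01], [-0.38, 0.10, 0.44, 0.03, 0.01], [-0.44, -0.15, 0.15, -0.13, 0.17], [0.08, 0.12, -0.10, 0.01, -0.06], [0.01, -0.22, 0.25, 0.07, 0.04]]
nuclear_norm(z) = 2.03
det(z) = -0.01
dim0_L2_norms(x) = [1.38, 0.96, 2.0, 0.5, 0.5]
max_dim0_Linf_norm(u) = 0.44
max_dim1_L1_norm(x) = 3.67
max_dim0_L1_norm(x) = 3.62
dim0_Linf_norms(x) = [1.09, 0.59, 1.69, 0.33, 0.4]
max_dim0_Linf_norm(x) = 1.69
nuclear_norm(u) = 1.51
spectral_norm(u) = 0.82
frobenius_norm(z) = 0.96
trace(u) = 0.05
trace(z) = -0.19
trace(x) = 0.28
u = z @ x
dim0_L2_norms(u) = [0.64, 0.34, 0.57, 0.15, 0.19]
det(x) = -0.00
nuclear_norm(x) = 4.29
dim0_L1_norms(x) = [2.49, 1.86, 3.62, 0.95, 0.88]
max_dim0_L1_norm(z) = 1.13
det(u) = 0.00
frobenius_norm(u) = 0.95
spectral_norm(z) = 0.60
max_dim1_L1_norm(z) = 1.05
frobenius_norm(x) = 2.71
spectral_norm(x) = 2.31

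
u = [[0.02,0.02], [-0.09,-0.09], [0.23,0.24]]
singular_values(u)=[0.36, 0.0]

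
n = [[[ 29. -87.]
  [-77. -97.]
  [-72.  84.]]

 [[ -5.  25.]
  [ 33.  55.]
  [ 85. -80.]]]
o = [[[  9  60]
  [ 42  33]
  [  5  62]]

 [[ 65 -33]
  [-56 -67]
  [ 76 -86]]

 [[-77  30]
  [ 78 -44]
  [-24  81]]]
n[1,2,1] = -80.0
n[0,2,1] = 84.0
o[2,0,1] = 30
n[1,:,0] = [-5.0, 33.0, 85.0]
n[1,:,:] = [[-5.0, 25.0], [33.0, 55.0], [85.0, -80.0]]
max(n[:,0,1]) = 25.0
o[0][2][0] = 5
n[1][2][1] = -80.0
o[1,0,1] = -33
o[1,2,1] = -86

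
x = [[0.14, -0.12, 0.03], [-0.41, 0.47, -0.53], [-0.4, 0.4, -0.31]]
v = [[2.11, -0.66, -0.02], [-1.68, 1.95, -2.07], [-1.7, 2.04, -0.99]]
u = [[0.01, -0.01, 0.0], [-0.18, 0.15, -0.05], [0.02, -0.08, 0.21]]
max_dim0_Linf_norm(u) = 0.21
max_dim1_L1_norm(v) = 5.7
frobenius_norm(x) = 1.06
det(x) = -0.00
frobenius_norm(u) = 0.33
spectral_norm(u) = 0.28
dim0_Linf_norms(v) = [2.11, 2.04, 2.07]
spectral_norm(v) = 4.62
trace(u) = 0.37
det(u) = -0.00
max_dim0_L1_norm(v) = 5.49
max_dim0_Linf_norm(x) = 0.53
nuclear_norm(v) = 6.64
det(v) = 3.61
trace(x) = 0.30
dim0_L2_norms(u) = [0.18, 0.17, 0.22]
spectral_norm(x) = 1.05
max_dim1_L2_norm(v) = 3.3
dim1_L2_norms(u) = [0.01, 0.24, 0.23]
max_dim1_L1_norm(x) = 1.41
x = v @ u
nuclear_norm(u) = 0.45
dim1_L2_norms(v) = [2.21, 3.3, 2.83]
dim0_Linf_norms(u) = [0.18, 0.15, 0.21]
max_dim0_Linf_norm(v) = 2.11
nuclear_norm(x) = 1.19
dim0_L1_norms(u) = [0.21, 0.24, 0.26]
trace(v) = 3.07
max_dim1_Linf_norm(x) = 0.53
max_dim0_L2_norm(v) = 3.19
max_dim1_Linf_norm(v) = 2.11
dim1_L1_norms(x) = [0.29, 1.41, 1.11]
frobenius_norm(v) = 4.88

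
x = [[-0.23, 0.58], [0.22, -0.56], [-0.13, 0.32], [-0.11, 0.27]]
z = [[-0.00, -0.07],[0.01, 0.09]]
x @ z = [[0.01, 0.07], [-0.01, -0.07], [0.00, 0.04], [0.0, 0.03]]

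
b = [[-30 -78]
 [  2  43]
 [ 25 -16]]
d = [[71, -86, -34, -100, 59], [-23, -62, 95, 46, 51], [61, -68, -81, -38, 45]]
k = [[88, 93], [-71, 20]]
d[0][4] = 59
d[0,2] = -34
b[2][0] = 25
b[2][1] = -16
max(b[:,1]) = 43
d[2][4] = 45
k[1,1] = 20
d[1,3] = 46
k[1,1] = 20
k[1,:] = [-71, 20]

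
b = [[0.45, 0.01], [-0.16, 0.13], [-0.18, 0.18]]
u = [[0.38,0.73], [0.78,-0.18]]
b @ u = [[0.18,  0.33], [0.04,  -0.14], [0.07,  -0.16]]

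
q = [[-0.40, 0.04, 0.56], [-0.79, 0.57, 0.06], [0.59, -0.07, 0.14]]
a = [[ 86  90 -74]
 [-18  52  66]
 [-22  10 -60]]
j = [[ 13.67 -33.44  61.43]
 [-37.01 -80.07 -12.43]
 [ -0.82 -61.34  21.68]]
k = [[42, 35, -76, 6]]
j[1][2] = -12.43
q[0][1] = 0.043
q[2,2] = 0.141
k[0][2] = -76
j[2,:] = [-0.82, -61.34, 21.68]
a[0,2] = -74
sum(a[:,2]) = -68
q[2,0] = 0.586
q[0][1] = 0.043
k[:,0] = [42]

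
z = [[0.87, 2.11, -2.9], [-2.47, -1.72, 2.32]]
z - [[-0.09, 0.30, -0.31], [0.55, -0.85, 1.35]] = [[0.96, 1.81, -2.59], [-3.02, -0.87, 0.97]]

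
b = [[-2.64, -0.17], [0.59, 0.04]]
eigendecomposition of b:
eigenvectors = [[-0.98,0.06], [0.22,-1.00]]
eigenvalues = [-2.6, 0.0]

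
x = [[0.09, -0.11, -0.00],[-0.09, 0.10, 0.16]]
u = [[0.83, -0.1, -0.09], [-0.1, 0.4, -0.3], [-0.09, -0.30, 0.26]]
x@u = [[0.09, -0.05, 0.02], [-0.1, 0.0, 0.02]]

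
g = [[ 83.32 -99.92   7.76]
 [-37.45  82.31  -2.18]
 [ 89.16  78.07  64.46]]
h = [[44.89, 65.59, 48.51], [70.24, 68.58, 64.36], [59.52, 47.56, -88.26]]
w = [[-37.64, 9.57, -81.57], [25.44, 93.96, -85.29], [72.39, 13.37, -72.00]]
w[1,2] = -85.29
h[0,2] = 48.51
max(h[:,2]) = 64.36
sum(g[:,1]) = 60.459999999999994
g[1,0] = -37.45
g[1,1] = 82.31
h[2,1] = 47.56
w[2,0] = 72.39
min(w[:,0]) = -37.64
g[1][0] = -37.45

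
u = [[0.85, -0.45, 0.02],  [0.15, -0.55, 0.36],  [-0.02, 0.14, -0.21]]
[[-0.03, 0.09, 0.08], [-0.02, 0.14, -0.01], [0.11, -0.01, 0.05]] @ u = [[-0.01, -0.02, 0.01],[0.00, -0.07, 0.05],[0.09, -0.04, -0.01]]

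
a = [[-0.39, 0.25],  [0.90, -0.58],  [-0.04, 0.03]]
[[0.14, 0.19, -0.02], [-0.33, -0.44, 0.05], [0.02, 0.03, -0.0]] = a@[[0.57,0.75,-0.09], [1.46,1.92,-0.23]]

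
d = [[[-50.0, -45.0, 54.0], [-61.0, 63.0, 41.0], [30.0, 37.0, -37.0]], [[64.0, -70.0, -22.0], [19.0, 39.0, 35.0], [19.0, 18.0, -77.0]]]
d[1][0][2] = -22.0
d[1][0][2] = -22.0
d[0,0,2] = 54.0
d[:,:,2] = [[54.0, 41.0, -37.0], [-22.0, 35.0, -77.0]]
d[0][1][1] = 63.0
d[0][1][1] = 63.0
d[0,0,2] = 54.0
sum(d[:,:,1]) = 42.0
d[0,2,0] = 30.0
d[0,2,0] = 30.0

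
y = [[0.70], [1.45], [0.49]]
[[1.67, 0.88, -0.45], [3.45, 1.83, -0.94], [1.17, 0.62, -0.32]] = y@[[2.38,1.26,-0.65]]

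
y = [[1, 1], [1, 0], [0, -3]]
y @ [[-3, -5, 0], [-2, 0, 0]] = [[-5, -5, 0], [-3, -5, 0], [6, 0, 0]]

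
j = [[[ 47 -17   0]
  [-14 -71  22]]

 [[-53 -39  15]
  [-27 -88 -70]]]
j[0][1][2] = 22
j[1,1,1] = -88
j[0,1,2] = 22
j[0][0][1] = -17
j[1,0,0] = -53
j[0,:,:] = [[47, -17, 0], [-14, -71, 22]]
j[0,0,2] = 0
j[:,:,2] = [[0, 22], [15, -70]]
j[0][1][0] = -14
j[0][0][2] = 0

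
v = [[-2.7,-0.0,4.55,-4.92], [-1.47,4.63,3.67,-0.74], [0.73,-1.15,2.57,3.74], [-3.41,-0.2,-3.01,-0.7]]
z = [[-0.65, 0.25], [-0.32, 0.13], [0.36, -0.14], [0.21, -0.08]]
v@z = [[2.36,-0.92], [0.64,-0.22], [1.60,-0.63], [1.05,-0.4]]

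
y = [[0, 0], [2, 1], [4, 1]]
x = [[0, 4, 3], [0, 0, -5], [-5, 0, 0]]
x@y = [[20, 7], [-20, -5], [0, 0]]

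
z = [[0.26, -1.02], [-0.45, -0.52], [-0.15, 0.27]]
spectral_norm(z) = 1.18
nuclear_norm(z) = 1.71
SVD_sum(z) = [[0.07,-1.03], [0.03,-0.49], [-0.02,0.28]] + [[0.19, 0.01], [-0.48, -0.03], [-0.13, -0.01]]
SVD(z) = [[-0.88, 0.36], [-0.42, -0.9], [0.24, -0.25]] @ diag([1.1783002527464932, 0.5365710711336856]) @ [[-0.07, 1.00], [1.00, 0.07]]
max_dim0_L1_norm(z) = 1.81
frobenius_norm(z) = 1.29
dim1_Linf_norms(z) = [1.02, 0.52, 0.27]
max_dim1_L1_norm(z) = 1.28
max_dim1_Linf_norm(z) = 1.02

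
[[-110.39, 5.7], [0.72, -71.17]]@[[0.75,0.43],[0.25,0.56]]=[[-81.37, -44.28], [-17.25, -39.55]]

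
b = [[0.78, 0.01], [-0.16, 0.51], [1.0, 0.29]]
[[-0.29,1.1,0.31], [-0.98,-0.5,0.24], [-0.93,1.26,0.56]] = b @ [[-0.34, 1.42, 0.39], [-2.03, -0.54, 0.59]]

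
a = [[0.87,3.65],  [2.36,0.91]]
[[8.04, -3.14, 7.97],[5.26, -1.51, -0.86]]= a @ [[1.52, -0.34, -1.33], [1.84, -0.78, 2.50]]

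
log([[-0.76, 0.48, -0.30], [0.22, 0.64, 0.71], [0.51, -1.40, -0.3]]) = [[-1.79+4.83j, 1.03+1.74j, -0.61+2.92j],[0.48+1.57j, (1.13+0.56j), 1.51+0.95j],[1.04-3.73j, (-2.98-1.34j), (-0.88-2.25j)]]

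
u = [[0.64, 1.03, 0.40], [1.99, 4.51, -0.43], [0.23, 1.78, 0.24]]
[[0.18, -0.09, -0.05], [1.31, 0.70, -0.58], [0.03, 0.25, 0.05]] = u@[[0.54, -0.26, -0.3], [0.01, 0.23, 0.03], [-0.45, -0.41, 0.28]]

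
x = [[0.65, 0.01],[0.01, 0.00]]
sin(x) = [[0.61,0.01], [0.01,-0.0]]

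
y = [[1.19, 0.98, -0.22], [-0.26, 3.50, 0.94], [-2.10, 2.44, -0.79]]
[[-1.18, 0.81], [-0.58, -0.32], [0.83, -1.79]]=y @ [[-0.75, 0.75], [-0.26, -0.06], [0.14, 0.09]]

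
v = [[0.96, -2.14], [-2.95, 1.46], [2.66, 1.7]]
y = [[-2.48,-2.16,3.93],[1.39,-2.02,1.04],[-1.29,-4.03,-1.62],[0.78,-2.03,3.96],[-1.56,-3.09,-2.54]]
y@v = [[14.45,8.83], [10.06,-4.16], [6.34,-5.88], [17.27,2.10], [0.86,-5.49]]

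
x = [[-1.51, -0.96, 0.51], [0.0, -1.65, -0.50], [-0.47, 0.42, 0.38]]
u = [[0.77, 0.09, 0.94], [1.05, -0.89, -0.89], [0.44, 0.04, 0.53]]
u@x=[[-1.60, -0.49, 0.70], [-1.17, 0.09, 0.64], [-0.91, -0.27, 0.41]]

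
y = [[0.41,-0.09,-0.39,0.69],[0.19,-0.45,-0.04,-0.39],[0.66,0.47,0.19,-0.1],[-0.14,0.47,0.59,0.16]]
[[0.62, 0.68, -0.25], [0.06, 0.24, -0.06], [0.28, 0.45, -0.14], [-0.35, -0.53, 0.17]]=y @ [[0.63, 0.96, -0.31], [-0.03, -0.13, 0.03], [-0.49, -0.59, 0.21], [0.25, 0.07, -0.06]]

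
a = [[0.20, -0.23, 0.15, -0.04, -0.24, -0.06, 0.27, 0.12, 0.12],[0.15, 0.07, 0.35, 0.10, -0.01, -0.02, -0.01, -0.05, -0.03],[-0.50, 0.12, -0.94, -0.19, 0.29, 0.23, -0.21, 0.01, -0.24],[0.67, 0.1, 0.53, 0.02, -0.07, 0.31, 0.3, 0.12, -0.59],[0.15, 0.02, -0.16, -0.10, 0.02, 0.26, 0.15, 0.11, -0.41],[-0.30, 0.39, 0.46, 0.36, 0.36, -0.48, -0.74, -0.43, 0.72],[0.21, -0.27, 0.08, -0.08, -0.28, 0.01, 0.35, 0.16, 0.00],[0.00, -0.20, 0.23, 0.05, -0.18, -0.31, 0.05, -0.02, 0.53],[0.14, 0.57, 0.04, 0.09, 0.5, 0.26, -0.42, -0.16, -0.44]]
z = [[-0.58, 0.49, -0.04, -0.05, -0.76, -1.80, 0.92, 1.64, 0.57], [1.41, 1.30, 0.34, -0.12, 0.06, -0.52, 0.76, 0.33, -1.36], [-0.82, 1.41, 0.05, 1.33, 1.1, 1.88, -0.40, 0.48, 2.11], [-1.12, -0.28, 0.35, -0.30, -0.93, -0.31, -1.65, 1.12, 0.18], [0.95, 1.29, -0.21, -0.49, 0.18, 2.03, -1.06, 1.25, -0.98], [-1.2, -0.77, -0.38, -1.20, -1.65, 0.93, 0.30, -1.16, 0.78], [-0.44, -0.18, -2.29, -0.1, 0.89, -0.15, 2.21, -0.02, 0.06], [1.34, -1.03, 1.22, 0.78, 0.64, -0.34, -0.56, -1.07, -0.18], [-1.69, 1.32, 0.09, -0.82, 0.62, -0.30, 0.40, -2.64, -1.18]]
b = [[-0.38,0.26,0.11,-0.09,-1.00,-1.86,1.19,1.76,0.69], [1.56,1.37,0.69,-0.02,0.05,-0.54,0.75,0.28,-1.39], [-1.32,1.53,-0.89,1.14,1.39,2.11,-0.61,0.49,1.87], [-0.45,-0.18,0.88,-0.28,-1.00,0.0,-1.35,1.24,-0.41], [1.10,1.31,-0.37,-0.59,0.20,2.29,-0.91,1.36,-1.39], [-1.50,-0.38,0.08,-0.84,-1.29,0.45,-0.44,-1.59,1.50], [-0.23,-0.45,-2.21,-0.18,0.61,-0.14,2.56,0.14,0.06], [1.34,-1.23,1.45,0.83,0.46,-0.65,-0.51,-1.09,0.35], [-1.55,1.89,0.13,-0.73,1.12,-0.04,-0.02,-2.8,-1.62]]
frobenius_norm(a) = 2.76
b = z + a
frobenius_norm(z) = 9.37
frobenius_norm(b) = 10.08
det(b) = 232.21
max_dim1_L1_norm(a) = 4.24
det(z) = 1.49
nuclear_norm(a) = 4.91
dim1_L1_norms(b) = [7.34, 6.65, 11.35, 5.79, 9.52, 8.07, 6.58, 7.91, 9.9]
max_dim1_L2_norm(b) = 4.27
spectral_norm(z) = 4.58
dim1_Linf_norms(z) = [1.8, 1.41, 2.11, 1.65, 2.03, 1.65, 2.29, 1.34, 2.64]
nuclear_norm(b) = 25.66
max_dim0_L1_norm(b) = 10.75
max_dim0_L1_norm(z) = 9.71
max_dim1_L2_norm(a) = 1.48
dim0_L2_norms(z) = [3.38, 3.01, 2.68, 2.2, 2.65, 3.51, 3.3, 3.91, 3.11]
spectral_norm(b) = 5.03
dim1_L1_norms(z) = [6.85, 6.2, 9.58, 6.24, 8.44, 8.37, 6.34, 7.16, 9.06]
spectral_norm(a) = 1.80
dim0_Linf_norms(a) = [0.67, 0.57, 0.94, 0.36, 0.5, 0.48, 0.74, 0.43, 0.72]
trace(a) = -1.22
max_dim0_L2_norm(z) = 3.91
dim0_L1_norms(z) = [9.55, 8.07, 4.97, 5.19, 6.83, 8.26, 8.26, 9.71, 7.4]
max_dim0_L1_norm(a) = 3.08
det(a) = -0.00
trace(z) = 1.54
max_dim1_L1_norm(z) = 9.58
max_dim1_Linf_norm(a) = 0.94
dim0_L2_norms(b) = [3.5, 3.39, 3.03, 1.92, 2.73, 3.75, 3.47, 4.29, 3.61]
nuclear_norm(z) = 24.06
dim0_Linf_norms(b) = [1.56, 1.89, 2.21, 1.14, 1.39, 2.29, 2.56, 2.8, 1.87]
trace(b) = 0.32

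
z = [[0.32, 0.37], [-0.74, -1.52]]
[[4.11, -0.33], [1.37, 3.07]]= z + [[3.79,-0.7], [2.11,4.59]]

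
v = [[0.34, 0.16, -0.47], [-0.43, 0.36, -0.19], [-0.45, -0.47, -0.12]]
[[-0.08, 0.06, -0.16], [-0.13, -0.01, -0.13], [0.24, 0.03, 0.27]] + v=[[0.26,0.22,-0.63], [-0.56,0.35,-0.32], [-0.21,-0.44,0.15]]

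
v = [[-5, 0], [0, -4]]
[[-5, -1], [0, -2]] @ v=[[25, 4], [0, 8]]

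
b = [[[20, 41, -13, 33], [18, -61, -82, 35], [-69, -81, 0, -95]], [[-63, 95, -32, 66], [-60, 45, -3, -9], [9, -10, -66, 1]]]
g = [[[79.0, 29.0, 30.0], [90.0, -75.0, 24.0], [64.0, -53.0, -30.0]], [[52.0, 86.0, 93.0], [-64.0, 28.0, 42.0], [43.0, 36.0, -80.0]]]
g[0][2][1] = -53.0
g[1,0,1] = 86.0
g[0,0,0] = 79.0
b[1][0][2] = -32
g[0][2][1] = -53.0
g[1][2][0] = 43.0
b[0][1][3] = 35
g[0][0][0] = 79.0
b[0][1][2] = -82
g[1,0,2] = 93.0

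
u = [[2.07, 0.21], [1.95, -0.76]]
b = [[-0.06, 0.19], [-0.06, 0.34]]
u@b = [[-0.14,0.46], [-0.07,0.11]]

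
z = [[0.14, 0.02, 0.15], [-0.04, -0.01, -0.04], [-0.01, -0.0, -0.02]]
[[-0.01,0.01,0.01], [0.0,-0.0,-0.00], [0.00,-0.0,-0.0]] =z@[[-0.13, -0.05, -0.04],[0.05, -0.09, 0.10],[0.02, 0.15, 0.11]]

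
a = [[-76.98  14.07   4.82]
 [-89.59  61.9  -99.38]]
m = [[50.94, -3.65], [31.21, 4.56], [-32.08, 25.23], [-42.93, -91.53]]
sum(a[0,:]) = -58.09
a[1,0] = -89.59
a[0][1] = 14.07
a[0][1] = 14.07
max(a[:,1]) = 61.9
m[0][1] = -3.65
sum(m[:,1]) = -65.39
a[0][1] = 14.07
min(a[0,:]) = -76.98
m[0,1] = -3.65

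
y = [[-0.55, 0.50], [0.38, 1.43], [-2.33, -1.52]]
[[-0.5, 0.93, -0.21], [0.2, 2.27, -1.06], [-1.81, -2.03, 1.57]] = y @ [[0.83, -0.20, -0.23], [-0.08, 1.64, -0.68]]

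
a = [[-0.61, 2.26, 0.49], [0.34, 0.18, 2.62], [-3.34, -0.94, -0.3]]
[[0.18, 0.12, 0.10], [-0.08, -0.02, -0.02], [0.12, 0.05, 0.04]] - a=[[0.79, -2.14, -0.39], [-0.42, -0.20, -2.64], [3.46, 0.99, 0.34]]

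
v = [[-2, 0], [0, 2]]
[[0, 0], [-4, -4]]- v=[[2, 0], [-4, -6]]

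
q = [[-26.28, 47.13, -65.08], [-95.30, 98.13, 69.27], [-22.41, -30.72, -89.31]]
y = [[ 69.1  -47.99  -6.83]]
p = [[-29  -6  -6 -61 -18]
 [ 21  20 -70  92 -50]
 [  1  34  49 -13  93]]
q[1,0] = -95.3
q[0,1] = 47.13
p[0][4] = -18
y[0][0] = 69.1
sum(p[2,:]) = 164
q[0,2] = -65.08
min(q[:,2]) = -89.31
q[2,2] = -89.31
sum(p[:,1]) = 48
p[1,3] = 92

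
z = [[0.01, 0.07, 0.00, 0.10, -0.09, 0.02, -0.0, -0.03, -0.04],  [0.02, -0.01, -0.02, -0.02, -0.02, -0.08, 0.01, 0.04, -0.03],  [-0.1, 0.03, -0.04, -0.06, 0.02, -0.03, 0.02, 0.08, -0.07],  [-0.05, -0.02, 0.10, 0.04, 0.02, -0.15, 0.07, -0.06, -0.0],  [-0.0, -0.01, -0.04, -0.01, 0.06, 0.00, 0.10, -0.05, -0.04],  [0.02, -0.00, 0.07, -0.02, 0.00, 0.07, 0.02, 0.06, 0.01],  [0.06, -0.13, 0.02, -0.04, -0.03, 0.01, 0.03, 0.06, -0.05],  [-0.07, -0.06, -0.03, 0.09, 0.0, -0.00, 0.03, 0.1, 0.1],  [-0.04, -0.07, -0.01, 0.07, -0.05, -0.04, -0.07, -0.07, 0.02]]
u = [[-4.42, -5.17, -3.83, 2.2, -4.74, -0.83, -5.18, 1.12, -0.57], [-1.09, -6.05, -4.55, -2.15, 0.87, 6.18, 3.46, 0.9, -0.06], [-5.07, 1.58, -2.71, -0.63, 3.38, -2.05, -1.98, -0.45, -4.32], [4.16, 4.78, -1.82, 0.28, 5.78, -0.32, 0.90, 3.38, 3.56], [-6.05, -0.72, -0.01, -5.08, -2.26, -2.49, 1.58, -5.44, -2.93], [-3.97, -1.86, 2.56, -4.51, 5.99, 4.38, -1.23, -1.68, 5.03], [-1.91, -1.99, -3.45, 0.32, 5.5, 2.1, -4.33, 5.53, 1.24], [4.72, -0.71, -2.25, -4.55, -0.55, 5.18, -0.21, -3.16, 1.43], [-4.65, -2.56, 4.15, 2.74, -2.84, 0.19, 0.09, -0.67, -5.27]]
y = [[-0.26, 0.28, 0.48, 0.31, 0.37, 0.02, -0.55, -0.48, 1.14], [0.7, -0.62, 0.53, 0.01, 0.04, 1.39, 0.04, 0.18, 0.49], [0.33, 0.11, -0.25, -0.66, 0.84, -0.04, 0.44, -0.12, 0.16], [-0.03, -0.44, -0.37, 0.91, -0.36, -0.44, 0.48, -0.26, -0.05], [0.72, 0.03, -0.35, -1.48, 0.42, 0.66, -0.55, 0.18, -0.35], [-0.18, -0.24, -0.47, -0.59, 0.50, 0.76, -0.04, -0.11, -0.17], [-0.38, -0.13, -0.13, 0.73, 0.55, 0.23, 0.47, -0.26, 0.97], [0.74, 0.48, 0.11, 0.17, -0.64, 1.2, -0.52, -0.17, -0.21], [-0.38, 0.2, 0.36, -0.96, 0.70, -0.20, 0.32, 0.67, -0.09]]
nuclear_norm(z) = 1.33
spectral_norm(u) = 17.25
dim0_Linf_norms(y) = [0.74, 0.62, 0.53, 1.48, 0.84, 1.39, 0.55, 0.67, 1.14]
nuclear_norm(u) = 77.27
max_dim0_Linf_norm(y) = 1.48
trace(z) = 0.28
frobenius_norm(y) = 4.71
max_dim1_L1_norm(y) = 4.74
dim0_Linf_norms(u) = [6.05, 6.05, 4.55, 5.08, 5.99, 6.18, 5.18, 5.53, 5.27]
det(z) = -0.00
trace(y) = 1.17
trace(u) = -23.54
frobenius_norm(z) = 0.49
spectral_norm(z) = 0.24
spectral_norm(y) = 2.87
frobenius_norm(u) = 30.60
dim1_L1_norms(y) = [3.89, 4.0, 2.95, 3.34, 4.74, 3.06, 3.85, 4.24, 3.88]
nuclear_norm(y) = 11.44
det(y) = -0.00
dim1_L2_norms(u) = [10.83, 10.72, 8.62, 10.1, 10.72, 11.44, 10.25, 9.37, 9.45]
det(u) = -5906403.93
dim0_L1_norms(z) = [0.37, 0.4, 0.33, 0.45, 0.29, 0.4, 0.35, 0.55, 0.36]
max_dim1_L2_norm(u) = 11.44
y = u @ z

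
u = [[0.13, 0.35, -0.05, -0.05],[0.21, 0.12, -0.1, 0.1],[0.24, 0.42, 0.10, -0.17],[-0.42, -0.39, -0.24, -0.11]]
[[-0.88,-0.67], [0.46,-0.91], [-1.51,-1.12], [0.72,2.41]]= u@ [[1.84, -3.54],[-3.17, -1.04],[-2.16, -1.34],[2.36, -1.78]]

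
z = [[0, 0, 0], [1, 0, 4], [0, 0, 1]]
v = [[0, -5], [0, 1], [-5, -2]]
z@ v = [[0, 0], [-20, -13], [-5, -2]]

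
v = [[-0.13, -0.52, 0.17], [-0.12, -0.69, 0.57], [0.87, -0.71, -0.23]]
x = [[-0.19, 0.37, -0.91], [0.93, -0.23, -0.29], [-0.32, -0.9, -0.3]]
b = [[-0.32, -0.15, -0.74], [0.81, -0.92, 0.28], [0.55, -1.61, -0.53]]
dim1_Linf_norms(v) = [0.52, 0.69, 0.87]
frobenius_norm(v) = 1.56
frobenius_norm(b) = 2.33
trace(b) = -1.77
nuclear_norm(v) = 2.35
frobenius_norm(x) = 1.73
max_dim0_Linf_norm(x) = 0.93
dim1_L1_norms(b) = [1.21, 2.01, 2.69]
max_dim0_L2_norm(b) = 1.86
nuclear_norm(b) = 3.22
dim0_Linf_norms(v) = [0.87, 0.71, 0.57]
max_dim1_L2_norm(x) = 1.0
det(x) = 1.00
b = x + v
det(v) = -0.20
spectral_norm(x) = 1.00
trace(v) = -1.05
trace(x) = -0.72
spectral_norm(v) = 1.25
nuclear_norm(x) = 3.00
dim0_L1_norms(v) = [1.12, 1.92, 0.97]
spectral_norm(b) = 2.08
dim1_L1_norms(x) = [1.47, 1.45, 1.52]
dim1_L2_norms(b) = [0.82, 1.26, 1.78]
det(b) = 0.20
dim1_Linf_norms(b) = [0.74, 0.92, 1.61]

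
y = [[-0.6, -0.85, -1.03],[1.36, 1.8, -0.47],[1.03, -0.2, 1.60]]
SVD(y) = [[-0.50, -0.25, 0.83], [0.76, -0.59, 0.28], [0.42, 0.77, 0.49]] @ diag([2.5888149907151234, 2.033234689242193, 0.5280091308972361]) @ [[0.68, 0.66, 0.32], [0.07, -0.49, 0.87], [0.73, -0.57, -0.38]]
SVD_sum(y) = [[-0.88, -0.86, -0.42], [1.33, 1.29, 0.63], [0.74, 0.71, 0.35]] + [[-0.04, 0.25, -0.45], [-0.08, 0.59, -1.04], [0.11, -0.77, 1.35]] + [[0.32, -0.25, -0.17],[0.11, -0.08, -0.06],[0.19, -0.15, -0.1]]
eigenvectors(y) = [[-0.66+0.00j, -0.66-0.00j, 0.06+0.00j], [(0.4+0.43j), (0.4-0.43j), -0.84+0.00j], [0.31+0.35j, 0.31-0.35j, (0.55+0j)]]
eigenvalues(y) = [(0.39+1.11j), (0.39-1.11j), (2.01+0j)]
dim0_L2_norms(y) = [1.81, 2.0, 1.96]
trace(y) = 2.80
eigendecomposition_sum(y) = [[-0.30+0.73j, (-0.39+0.16j), (-0.56+0.17j)], [0.66-0.25j, 0.34+0.16j, (0.45+0.26j)], [(0.53-0.18j), 0.27+0.13j, (0.35+0.22j)]] + [[-0.30-0.73j, (-0.39-0.16j), (-0.56-0.17j)], [(0.66+0.25j), 0.34-0.16j, (0.45-0.26j)], [0.53+0.18j, (0.27-0.13j), 0.35-0.22j]] + [[-0.00-0.00j, (-0.08+0j), (0.09+0j)], [0.04+0.00j, (1.12-0j), (-1.37-0j)], [(-0.03-0j), (-0.73+0j), (0.9+0j)]]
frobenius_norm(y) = 3.33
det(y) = 2.78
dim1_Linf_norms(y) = [1.03, 1.8, 1.6]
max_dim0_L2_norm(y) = 2.0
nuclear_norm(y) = 5.15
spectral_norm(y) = 2.59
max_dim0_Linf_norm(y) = 1.8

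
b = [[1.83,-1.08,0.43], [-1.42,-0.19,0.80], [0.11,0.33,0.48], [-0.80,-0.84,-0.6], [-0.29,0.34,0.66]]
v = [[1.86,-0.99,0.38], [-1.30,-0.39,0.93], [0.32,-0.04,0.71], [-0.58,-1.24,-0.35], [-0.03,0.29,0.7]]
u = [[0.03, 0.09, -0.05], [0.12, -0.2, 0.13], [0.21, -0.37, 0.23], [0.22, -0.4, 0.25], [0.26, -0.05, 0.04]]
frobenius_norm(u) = 0.81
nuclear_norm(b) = 5.24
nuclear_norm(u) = 1.00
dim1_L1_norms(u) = [0.17, 0.45, 0.81, 0.87, 0.35]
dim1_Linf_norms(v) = [1.86, 1.3, 0.71, 1.24, 0.7]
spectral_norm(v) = 2.39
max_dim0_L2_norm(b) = 2.47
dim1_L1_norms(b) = [3.34, 2.41, 0.92, 2.24, 1.29]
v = b + u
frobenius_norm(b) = 3.18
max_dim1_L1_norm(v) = 3.23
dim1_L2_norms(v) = [2.14, 1.65, 0.78, 1.41, 0.76]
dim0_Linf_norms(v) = [1.86, 1.24, 0.93]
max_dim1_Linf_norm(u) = 0.4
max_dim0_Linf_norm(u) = 0.4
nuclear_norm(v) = 5.47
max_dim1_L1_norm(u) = 0.87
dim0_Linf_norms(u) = [0.26, 0.4, 0.25]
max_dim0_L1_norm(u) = 1.11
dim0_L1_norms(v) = [4.09, 2.95, 3.07]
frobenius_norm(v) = 3.24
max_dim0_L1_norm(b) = 4.45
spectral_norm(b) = 2.53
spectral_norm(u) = 0.78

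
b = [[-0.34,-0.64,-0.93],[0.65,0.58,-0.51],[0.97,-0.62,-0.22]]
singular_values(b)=[1.31, 1.17, 0.83]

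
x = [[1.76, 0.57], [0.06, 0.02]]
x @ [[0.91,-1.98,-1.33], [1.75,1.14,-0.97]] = [[2.6, -2.84, -2.89], [0.09, -0.10, -0.1]]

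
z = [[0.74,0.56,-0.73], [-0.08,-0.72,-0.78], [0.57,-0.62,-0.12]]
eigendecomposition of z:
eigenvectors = [[(0.79+0j), (0.79-0j), -0.05+0.00j], [-0.01+0.31j, (-0.01-0.31j), (0.85+0j)], [0.20-0.49j, 0.20+0.49j, (0.52+0j)]]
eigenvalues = [(0.55+0.67j), (0.55-0.67j), (-1.19+0j)]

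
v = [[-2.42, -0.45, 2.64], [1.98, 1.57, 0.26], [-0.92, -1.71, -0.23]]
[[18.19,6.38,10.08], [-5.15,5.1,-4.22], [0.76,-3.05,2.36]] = v @ [[-4.07, 1.85, -1.9], [1.29, 0.23, -0.62], [3.38, 4.15, 1.97]]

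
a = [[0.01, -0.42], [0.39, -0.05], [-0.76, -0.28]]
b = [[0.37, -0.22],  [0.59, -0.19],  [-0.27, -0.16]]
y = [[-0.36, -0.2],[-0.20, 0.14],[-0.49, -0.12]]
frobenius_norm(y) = 0.70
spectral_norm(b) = 0.78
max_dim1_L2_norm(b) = 0.62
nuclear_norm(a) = 1.33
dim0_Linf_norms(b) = [0.59, 0.22]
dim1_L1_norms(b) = [0.59, 0.78, 0.43]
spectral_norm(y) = 0.66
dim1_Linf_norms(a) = [0.42, 0.39, 0.76]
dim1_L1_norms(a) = [0.43, 0.44, 1.04]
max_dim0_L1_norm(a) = 1.16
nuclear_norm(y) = 0.87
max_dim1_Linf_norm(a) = 0.76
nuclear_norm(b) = 1.03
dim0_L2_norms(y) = [0.64, 0.27]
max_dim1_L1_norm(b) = 0.78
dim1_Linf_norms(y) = [0.36, 0.2, 0.49]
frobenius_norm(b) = 0.82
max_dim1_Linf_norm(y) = 0.49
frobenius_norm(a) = 0.99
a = b + y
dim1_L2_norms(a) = [0.42, 0.39, 0.81]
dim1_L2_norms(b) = [0.43, 0.62, 0.31]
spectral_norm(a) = 0.89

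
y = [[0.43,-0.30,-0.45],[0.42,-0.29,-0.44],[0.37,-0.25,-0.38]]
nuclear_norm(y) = 1.14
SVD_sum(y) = [[0.43,-0.30,-0.45], [0.42,-0.29,-0.44], [0.37,-0.25,-0.38]] + [[-0.00, -0.00, -0.0], [-0.00, -0.00, -0.00], [0.0, 0.00, 0.00]] + [[0.0, -0.0, 0.0],[-0.00, 0.00, -0.0],[0.00, -0.00, 0.00]]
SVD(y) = [[-0.61,  -0.51,  -0.61], [-0.6,  -0.2,  0.78], [-0.52,  0.84,  -0.18]] @ diag([1.1292766552414786, 0.005585183313546069, 0.0017440338220688686]) @ [[-0.63, 0.43, 0.65], [0.74, 0.59, 0.32], [-0.25, 0.68, -0.69]]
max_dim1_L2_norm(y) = 0.69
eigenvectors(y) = [[0.62,0.72,0.39], [0.6,0.63,-0.55], [0.50,0.31,0.74]]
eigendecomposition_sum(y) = [[0.5,-0.33,-0.51], [0.48,-0.31,-0.49], [0.4,-0.26,-0.4]] + [[-0.07, 0.03, 0.06], [-0.06, 0.02, 0.05], [-0.03, 0.01, 0.02]] + [[0.00, -0.0, 0.0], [-0.00, 0.00, -0.00], [0.00, -0.00, 0.0]]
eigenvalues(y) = [-0.22, -0.02, 0.0]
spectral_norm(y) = 1.13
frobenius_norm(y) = 1.13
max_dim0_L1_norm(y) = 1.27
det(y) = 0.00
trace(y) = -0.24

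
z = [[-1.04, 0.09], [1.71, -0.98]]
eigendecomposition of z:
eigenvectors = [[-0.24, -0.21], [0.97, -0.98]]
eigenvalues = [-1.4, -0.62]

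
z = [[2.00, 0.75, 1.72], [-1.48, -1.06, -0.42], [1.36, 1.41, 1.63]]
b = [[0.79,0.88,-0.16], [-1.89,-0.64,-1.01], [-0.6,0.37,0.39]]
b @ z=[[0.06, -0.57, 0.73], [-4.21, -2.16, -4.63], [-1.22, -0.29, -0.55]]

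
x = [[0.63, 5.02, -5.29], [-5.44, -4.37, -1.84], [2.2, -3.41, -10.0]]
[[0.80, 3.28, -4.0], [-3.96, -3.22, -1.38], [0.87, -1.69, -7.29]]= x@[[0.64, 0.10, 0.02], [0.10, 0.62, -0.02], [0.02, -0.02, 0.74]]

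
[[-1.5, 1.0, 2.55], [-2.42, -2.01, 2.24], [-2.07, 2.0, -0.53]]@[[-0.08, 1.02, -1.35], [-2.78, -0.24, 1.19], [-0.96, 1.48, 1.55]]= [[-5.11, 2.00, 7.17],[3.63, 1.33, 4.35],[-4.89, -3.38, 4.35]]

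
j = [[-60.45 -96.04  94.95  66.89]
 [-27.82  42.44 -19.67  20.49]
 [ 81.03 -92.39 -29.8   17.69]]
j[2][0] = 81.03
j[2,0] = 81.03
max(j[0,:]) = 94.95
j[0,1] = -96.04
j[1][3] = 20.49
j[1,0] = -27.82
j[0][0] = -60.45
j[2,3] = 17.69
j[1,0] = -27.82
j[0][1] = -96.04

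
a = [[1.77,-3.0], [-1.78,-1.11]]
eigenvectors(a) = [[0.92, 0.58], [-0.39, 0.81]]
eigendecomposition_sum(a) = [[2.33, -1.68], [-1.0, 0.72]] + [[-0.56,-1.32], [-0.78,-1.83]]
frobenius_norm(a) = 4.07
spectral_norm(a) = 3.48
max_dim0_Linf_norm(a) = 3.0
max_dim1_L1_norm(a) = 4.77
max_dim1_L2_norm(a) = 3.48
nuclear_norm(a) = 5.58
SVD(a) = [[1.00, 0.02], [0.02, -1.00]] @ diag([3.4838283589941903, 2.096745088242214]) @ [[0.5, -0.87], [0.87, 0.5]]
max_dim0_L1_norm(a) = 4.11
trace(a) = 0.66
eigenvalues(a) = [3.05, -2.39]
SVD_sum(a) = [[1.73,-3.02], [0.04,-0.07]] + [[0.04, 0.02], [-1.82, -1.04]]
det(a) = -7.30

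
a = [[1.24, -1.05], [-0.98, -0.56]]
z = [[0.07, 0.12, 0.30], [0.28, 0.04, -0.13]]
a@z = [[-0.21, 0.11, 0.51], [-0.23, -0.14, -0.22]]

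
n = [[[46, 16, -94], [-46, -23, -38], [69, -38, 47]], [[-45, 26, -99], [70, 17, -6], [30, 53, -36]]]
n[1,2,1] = 53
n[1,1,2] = -6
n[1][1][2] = -6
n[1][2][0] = 30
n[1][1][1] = 17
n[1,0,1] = 26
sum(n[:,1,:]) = -26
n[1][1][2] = -6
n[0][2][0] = 69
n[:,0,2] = [-94, -99]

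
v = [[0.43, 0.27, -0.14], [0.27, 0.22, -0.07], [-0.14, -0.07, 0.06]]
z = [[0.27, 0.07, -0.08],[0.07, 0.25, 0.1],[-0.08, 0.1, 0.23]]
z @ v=[[0.15, 0.09, -0.05],  [0.08, 0.07, -0.02],  [-0.04, -0.02, 0.02]]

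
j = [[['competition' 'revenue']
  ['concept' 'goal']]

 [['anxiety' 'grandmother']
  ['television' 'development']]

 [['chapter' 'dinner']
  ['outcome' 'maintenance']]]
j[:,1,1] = ['goal', 'development', 'maintenance']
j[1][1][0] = 'television'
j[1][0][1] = 'grandmother'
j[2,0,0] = 'chapter'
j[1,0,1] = 'grandmother'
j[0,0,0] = 'competition'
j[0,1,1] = 'goal'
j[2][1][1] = 'maintenance'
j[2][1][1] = 'maintenance'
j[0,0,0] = 'competition'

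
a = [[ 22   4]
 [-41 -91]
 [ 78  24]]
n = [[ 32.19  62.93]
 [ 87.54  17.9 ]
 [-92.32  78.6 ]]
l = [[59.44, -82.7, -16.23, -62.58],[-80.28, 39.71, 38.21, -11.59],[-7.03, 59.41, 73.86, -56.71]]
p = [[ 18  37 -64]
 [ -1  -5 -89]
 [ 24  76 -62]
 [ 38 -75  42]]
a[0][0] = 22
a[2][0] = 78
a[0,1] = 4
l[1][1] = 39.71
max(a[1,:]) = -41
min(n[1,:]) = 17.9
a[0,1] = 4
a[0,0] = 22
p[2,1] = 76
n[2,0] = -92.32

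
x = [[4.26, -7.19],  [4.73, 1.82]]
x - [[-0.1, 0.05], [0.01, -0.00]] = [[4.36,-7.24], [4.72,1.82]]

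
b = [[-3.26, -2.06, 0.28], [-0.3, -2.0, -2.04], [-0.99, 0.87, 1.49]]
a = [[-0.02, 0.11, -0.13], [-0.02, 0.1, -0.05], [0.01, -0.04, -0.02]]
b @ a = [[0.11, -0.58, 0.52],[0.03, -0.15, 0.18],[0.02, -0.08, 0.06]]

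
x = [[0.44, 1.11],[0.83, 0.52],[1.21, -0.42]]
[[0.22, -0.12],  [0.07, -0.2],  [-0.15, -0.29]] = x @ [[-0.05,-0.24], [0.22,-0.01]]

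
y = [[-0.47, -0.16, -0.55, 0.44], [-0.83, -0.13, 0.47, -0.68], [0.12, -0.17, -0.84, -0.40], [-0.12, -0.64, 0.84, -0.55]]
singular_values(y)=[1.62, 0.98, 0.79, 0.5]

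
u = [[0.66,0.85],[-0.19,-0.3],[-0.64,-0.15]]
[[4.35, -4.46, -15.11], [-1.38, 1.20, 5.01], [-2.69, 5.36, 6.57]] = u @ [[3.68, -8.73, -7.45], [2.26, 1.53, -11.99]]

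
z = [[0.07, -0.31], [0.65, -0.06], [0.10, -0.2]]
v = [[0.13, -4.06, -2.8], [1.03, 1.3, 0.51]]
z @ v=[[-0.31, -0.69, -0.35], [0.02, -2.72, -1.85], [-0.19, -0.67, -0.38]]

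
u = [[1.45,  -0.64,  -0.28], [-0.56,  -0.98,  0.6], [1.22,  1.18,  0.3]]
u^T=[[1.45, -0.56, 1.22],[-0.64, -0.98, 1.18],[-0.28, 0.60, 0.30]]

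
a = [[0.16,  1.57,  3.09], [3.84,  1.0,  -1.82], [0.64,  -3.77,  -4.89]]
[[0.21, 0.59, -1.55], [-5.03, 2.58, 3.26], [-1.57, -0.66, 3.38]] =a @ [[-1.28, 0.63, 0.71], [0.07, 0.23, -0.23], [0.1, 0.04, -0.42]]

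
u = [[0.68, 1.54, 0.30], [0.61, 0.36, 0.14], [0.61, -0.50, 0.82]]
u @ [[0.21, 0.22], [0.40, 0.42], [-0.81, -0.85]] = [[0.52,0.54], [0.16,0.17], [-0.74,-0.77]]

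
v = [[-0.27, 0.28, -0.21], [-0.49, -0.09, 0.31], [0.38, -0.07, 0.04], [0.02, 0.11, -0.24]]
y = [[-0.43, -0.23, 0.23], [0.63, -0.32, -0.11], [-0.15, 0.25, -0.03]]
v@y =[[0.32,  -0.08,  -0.09],  [0.11,  0.22,  -0.11],  [-0.21,  -0.06,  0.09],  [0.1,  -0.1,  -0.00]]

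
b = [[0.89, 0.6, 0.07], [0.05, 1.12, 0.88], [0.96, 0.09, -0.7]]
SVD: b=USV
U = [[-0.53, 0.46, -0.71], [-0.85, -0.35, 0.41], [-0.06, 0.82, 0.57]]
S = [1.58, 1.45, 0.14]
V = [[-0.36,-0.81,-0.47], [0.81,-0.03,-0.58], [-0.46,0.59,-0.66]]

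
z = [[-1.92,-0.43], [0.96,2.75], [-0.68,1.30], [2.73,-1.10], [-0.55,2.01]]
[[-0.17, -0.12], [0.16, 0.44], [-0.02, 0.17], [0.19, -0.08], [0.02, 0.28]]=z @ [[0.08,  0.03], [0.03,  0.15]]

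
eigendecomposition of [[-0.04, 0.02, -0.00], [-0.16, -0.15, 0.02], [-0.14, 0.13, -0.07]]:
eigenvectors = [[(0.04-0.12j), 0.04+0.12j, 0.08+0.00j], [(0.18+0.13j), 0.18-0.13j, (-0.49+0j)], [(0.97+0j), (0.97-0j), 0.87+0.00j]]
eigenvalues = [(-0.05+0.03j), (-0.05-0.03j), (-0.16+0j)]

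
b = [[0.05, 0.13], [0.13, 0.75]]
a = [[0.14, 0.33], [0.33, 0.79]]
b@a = [[0.05,0.12], [0.27,0.64]]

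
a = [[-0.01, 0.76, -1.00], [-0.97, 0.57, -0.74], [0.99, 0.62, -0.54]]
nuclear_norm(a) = 3.24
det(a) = 0.21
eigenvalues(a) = [(-0.05+1.37j), (-0.05-1.37j), (0.11+0j)]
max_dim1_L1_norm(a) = 2.28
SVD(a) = [[0.71, -0.08, -0.7], [0.58, 0.63, 0.52], [0.4, -0.77, 0.49]] @ diag([1.765102016131777, 1.3871936781579997, 0.0854901861386298]) @ [[-0.1, 0.63, -0.77], [-0.99, -0.13, 0.02], [-0.09, 0.76, 0.64]]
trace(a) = 0.02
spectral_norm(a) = 1.77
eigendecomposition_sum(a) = [[-0.01+0.63j,(0.38+0.06j),-0.50+0.02j], [-0.45+0.48j,(0.25+0.31j),(-0.4-0.33j)], [(0.53+0.4j),0.29-0.29j,-0.29+0.43j]] + [[(-0.01-0.63j), (0.38-0.06j), -0.50-0.02j], [(-0.45-0.48j), 0.25-0.31j, (-0.4+0.33j)], [0.53-0.40j, 0.29+0.29j, -0.29-0.43j]] + [[(0.01-0j), (-0.01-0j), -0.01+0.00j], [(-0.08+0j), 0.06+0.00j, 0.05-0.00j], [(-0.06+0j), (0.05+0j), 0.04-0.00j]]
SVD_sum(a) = [[-0.12, 0.79, -0.96], [-0.10, 0.65, -0.78], [-0.07, 0.45, -0.55]] + [[0.10, 0.01, -0.0], [-0.87, -0.11, 0.02], [1.06, 0.14, -0.02]] + [[0.01, -0.05, -0.04], [-0.0, 0.03, 0.03], [-0.00, 0.03, 0.03]]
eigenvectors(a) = [[(0.33+0.45j),(0.33-0.45j),(-0.09+0j)], [(-0.06+0.58j),(-0.06-0.58j),0.79+0.00j], [0.59+0.00j,0.59-0.00j,(0.61+0j)]]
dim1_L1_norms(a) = [1.77, 2.28, 2.15]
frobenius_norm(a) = 2.25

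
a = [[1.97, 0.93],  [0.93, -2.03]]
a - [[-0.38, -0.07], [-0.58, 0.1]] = [[2.35, 1.00],[1.51, -2.13]]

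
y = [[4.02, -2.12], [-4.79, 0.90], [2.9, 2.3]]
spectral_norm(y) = 6.97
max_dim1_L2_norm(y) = 4.87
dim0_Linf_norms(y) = [4.79, 2.3]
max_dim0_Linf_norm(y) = 4.79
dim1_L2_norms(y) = [4.54, 4.87, 3.7]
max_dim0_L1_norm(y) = 11.71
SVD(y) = [[-0.62, -0.47], [0.70, 0.04], [-0.36, 0.88]] @ diag([6.965359406710456, 3.097203308688368]) @ [[-0.99, 0.16], [0.16, 0.99]]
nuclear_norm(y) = 10.06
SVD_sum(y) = [[4.25, -0.69], [-4.81, 0.78], [2.46, -0.4]] + [[-0.23, -1.43], [0.02, 0.12], [0.44, 2.70]]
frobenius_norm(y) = 7.62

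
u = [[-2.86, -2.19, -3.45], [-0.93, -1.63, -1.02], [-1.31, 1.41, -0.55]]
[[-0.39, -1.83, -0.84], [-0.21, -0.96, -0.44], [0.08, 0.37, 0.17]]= u @ [[0.02, 0.09, 0.04], [0.09, 0.42, 0.19], [0.04, 0.19, 0.09]]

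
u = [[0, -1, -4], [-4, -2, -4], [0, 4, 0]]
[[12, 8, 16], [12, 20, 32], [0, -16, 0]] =u@[[0, -2, -4], [0, -4, 0], [-3, -1, -4]]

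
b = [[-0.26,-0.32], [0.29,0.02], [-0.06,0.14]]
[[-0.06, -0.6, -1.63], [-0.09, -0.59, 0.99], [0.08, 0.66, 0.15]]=b @ [[-0.33, -2.29, 3.24], [0.44, 3.73, 2.47]]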